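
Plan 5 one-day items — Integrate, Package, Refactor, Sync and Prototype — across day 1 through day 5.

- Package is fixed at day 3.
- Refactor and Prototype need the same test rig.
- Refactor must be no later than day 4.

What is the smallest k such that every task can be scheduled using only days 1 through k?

Package can't be placed before day 3, so the schedule must run through at least day 3.
3 works (last occupied day: day 3): for example Sync in day 1, Integrate in day 1, Prototype in day 2, Refactor in day 1, Package in day 3.

3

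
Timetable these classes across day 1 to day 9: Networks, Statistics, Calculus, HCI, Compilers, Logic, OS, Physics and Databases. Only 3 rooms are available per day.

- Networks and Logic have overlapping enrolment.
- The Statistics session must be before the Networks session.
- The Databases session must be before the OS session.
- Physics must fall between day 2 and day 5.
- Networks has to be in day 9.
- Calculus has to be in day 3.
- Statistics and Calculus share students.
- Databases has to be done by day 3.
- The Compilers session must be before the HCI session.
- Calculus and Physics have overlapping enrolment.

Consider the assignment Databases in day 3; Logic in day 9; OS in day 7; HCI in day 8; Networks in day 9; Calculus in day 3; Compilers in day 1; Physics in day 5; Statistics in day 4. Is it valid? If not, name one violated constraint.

The Statistics session must be before the Networks session — holds.
Networks has to be in day 9 — holds.
Networks and Logic have overlapping enrolment — violated.
Calculus and Physics have overlapping enrolment — holds.
Statistics and Calculus share students — holds.
The Compilers session must be before the HCI session — holds.
Physics must fall between day 2 and day 5 — holds.
The Databases session must be before the OS session — holds.
Calculus has to be in day 3 — holds.
Databases has to be done by day 3 — holds.
Only 3 rooms are available per day — holds.

Invalid. Networks and Logic have overlapping enrolment.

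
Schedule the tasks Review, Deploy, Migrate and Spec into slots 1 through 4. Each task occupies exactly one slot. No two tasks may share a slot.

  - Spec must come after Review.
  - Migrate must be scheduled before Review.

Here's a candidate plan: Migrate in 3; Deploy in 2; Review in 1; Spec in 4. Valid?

No — it violates: Migrate must be scheduled before Review

No two tasks may share a slot — holds.
Spec must come after Review — holds.
Migrate must be scheduled before Review — violated.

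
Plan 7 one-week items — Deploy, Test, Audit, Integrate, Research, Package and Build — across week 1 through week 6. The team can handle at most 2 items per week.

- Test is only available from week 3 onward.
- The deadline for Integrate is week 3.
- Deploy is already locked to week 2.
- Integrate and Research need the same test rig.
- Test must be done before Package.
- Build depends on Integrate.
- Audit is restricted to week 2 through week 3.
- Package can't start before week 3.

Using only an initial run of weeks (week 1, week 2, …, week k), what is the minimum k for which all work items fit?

4 weeks

The precedence chain requires at least 2 distinct weeks.
With at most 2 per week and 7 work items, at least 4 weeks are needed.
Propagating the time windows through the other constraints, Package can't land before week 4, so the schedule must run through at least week 4.
4 works (last occupied week: week 4): for example Audit -> week 2, Integrate -> week 1, Research -> week 4, Package -> week 4, Deploy -> week 2, Test -> week 3, Build -> week 3.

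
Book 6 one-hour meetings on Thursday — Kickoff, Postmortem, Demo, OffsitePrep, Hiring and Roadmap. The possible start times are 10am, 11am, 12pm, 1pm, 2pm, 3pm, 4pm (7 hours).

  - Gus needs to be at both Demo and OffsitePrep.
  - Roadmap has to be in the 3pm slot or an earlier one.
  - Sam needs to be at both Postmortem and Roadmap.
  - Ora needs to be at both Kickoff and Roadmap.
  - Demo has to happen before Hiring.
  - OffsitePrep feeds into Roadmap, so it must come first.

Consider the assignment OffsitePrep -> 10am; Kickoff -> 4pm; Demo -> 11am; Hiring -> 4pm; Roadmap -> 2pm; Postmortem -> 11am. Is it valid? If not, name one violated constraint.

Yes, all constraints hold

Gus needs to be at both Demo and OffsitePrep — holds.
OffsitePrep feeds into Roadmap, so it must come first — holds.
Sam needs to be at both Postmortem and Roadmap — holds.
Demo has to happen before Hiring — holds.
Roadmap has to be in the 3pm slot or an earlier one — holds.
Ora needs to be at both Kickoff and Roadmap — holds.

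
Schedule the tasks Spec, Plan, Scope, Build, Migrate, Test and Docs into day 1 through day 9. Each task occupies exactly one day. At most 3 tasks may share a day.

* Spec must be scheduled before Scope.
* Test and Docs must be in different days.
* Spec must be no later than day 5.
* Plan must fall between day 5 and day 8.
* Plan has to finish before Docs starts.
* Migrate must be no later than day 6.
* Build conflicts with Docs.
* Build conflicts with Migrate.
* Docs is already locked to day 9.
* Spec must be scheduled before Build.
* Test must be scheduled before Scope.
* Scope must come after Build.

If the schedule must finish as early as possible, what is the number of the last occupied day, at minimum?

The precedence chain requires at least 3 distinct days.
With at most 3 per day and 7 tasks, at least 3 days are needed.
Docs can't be placed before day 9, so the schedule must run through at least day 9.
9 works (last occupied day: day 9): for example Test=day 1; Docs=day 9; Build=day 2; Migrate=day 1; Scope=day 3; Spec=day 1; Plan=day 5.

day 9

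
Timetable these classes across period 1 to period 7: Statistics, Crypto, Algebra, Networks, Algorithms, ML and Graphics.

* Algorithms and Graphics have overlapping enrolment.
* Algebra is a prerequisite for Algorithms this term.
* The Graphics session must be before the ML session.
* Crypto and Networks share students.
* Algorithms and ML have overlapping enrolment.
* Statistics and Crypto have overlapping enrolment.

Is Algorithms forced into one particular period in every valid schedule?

Algorithms can be period 2 (e.g. Algebra in period 1; ML in period 3; Algorithms in period 2; Statistics in period 1; Crypto in period 2; Networks in period 1; Graphics in period 1) or period 3 (e.g. ML=period 2, Algebra=period 1, Algorithms=period 3, Networks=period 1, Graphics=period 1, Statistics=period 1, Crypto=period 2).

No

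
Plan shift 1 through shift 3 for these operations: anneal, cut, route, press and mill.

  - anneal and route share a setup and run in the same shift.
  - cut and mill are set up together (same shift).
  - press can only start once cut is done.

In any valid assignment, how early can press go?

shift 2

Precedence pushes press to at least shift 2.
press at shift 2 is achievable: route=shift 1, cut=shift 1, press=shift 2, anneal=shift 1, mill=shift 1.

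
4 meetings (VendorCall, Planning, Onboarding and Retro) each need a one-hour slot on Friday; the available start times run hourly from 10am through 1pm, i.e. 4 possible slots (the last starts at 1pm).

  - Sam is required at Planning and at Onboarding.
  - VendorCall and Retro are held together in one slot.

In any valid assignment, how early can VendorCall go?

10am

VendorCall at 10am is achievable: Onboarding -> 11am; Planning -> 10am; VendorCall -> 10am; Retro -> 10am.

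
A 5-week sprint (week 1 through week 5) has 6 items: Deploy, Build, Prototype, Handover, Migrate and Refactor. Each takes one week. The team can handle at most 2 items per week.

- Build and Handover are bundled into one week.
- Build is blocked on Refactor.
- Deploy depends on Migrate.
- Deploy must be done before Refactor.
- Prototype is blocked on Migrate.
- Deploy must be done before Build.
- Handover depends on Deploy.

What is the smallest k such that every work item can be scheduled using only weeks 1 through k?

The precedence chain requires at least 4 distinct weeks.
With at most 2 per week and 6 work items, at least 3 weeks are needed.
4 works (last occupied week: week 4): for example Migrate in week 1, Handover in week 4, Prototype in week 2, Build in week 4, Deploy in week 2, Refactor in week 3.

4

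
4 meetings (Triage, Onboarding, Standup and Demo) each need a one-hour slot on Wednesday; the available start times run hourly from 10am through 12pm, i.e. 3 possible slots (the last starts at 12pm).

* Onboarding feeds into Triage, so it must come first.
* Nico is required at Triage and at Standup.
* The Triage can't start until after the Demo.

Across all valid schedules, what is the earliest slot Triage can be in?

11am

Precedence pushes Triage to at least 11am.
Triage at 11am is achievable: Triage=11am, Demo=10am, Onboarding=10am, Standup=10am.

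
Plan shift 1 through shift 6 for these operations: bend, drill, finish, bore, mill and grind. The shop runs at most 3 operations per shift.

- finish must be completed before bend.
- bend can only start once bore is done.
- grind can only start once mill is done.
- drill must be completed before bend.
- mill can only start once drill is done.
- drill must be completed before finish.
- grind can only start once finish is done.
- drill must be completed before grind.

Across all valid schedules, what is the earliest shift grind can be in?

Precedence pushes grind to at least shift 3.
grind at shift 3 is achievable: mill in shift 2, bend in shift 3, drill in shift 1, bore in shift 1, finish in shift 2, grind in shift 3.

shift 3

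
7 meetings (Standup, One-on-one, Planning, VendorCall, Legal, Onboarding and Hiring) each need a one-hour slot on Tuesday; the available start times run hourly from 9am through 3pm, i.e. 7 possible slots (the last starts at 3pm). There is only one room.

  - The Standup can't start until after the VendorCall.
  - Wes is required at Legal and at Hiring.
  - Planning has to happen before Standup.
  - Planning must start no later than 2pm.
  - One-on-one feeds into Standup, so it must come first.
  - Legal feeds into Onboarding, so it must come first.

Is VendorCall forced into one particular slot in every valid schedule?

VendorCall can be 9am (e.g. Standup -> 12pm; Onboarding -> 2pm; Legal -> 1pm; One-on-one -> 11am; Hiring -> 3pm; Planning -> 10am; VendorCall -> 9am) or 10am (e.g. Standup in 12pm, VendorCall in 10am, Planning in 9am, One-on-one in 11am, Onboarding in 2pm, Hiring in 3pm, Legal in 1pm).

No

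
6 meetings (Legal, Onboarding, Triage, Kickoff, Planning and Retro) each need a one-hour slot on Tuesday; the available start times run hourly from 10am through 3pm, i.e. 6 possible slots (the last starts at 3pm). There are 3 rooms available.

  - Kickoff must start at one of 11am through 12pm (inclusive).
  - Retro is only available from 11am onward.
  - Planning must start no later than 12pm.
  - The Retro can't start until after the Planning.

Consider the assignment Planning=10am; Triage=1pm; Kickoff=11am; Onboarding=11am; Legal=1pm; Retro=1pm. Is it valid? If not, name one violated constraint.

Kickoff must start at one of 11am through 12pm (inclusive) — holds.
There are 3 rooms available — holds.
Retro is only available from 11am onward — holds.
The Retro can't start until after the Planning — holds.
Planning must start no later than 12pm — holds.

Yes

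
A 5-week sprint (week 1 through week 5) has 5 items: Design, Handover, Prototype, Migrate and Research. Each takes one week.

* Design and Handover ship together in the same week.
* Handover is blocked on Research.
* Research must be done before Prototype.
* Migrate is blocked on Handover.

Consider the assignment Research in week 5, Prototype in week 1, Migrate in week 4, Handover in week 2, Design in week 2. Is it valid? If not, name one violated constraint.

Migrate is blocked on Handover — holds.
Design and Handover ship together in the same week — holds.
Handover is blocked on Research — violated.
Research must be done before Prototype — violated.

Invalid. Research must be done before Prototype.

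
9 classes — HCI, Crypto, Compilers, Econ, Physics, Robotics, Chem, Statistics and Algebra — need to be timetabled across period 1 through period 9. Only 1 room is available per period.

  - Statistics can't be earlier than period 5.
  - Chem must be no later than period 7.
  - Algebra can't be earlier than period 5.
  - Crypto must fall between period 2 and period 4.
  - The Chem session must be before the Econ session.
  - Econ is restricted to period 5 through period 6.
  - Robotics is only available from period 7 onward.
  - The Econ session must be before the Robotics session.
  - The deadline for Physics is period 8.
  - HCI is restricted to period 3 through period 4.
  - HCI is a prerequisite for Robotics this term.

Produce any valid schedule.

Statistics=period 6, HCI=period 3, Algebra=period 8, Compilers=period 9, Robotics=period 7, Chem=period 1, Physics=period 4, Econ=period 5, Crypto=period 2

Checking: HCI(period 3) before Robotics(period 7); Econ(period 5) before Robotics(period 7); Chem(period 1) before Econ(period 5); Crypto=period 2 in [period 2,period 4]; Physics=period 4 in [period 1,period 8]; Chem=period 1 in [period 1,period 7]; Robotics=period 7 in [period 7,period 9]; Statistics=period 6 in [period 5,period 9]; Algebra=period 8 in [period 5,period 9]; HCI=period 3 in [period 3,period 4]; Econ=period 5 in [period 5,period 6]; max 1 per period (cap 1).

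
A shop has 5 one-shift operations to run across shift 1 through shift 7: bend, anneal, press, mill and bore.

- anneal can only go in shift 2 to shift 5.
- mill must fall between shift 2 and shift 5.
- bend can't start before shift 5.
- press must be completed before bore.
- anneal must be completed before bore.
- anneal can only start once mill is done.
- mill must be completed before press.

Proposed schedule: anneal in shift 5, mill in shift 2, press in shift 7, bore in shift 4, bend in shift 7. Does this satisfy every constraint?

anneal must be completed before bore — violated.
anneal can only start once mill is done — holds.
anneal can only go in shift 2 to shift 5 — holds.
press must be completed before bore — violated.
mill must fall between shift 2 and shift 5 — holds.
mill must be completed before press — holds.
bend can't start before shift 5 — holds.

No. press must be completed before bore is not satisfied.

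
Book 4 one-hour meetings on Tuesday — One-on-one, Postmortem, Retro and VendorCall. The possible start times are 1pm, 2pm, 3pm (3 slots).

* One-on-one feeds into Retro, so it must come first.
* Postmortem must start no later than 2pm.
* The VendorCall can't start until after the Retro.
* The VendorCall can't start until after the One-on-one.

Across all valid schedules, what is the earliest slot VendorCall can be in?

3pm

Precedence pushes VendorCall to at least 3pm.
VendorCall at 3pm is achievable: VendorCall=3pm, Retro=2pm, Postmortem=1pm, One-on-one=1pm.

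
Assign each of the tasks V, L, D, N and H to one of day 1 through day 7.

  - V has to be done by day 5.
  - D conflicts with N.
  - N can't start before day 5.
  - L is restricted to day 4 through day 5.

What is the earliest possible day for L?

day 4

L is available from day 4; L's own window allows nothing later than day 5.
L at day 4 is achievable: V=day 1; N=day 5; D=day 1; H=day 1; L=day 4.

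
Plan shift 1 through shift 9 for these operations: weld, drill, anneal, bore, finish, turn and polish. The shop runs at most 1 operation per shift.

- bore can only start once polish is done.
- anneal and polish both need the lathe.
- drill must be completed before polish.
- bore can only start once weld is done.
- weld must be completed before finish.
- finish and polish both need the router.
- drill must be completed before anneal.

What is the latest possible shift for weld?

Downstream work caps weld at shift 8.
weld at shift 7 is achievable: weld=shift 7, finish=shift 9, polish=shift 2, turn=shift 4, bore=shift 8, drill=shift 1, anneal=shift 3.
Nothing later works — the conflict and capacity constraints rule out every shift after shift 7.

shift 7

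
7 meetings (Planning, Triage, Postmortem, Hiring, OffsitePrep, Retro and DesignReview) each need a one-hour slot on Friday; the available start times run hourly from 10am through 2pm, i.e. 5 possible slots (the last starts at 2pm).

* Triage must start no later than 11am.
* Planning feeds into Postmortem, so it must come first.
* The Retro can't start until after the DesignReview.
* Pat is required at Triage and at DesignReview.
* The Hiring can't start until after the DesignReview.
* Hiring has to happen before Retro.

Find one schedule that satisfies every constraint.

OffsitePrep in 10am; Planning in 10am; Triage in 10am; Retro in 1pm; Postmortem in 11am; Hiring in 12pm; DesignReview in 11am

Checking: Planning(10am) before Postmortem(11am); Hiring(12pm) before Retro(1pm); DesignReview(11am) before Retro(1pm); DesignReview(11am) before Hiring(12pm); Triage(10am) != DesignReview(11am); Triage=10am in [10am,11am].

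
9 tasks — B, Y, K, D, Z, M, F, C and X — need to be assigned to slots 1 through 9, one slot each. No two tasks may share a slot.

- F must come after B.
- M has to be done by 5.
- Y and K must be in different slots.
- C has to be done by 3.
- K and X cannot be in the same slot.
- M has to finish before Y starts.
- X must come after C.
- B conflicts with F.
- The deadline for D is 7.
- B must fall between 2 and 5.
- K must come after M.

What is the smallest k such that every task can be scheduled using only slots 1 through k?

9 slots

The precedence chain requires at least 2 distinct slots.
With at most 1 per slot and 9 tasks, at least 9 slots are needed.
Propagating the time windows through the other constraints, F can't land before 3, so the schedule must run through at least slot 3.
9 works (last occupied slot: 9): for example K -> 6, F -> 7, X -> 8, D -> 4, B -> 2, M -> 3, C -> 1, Y -> 5, Z -> 9.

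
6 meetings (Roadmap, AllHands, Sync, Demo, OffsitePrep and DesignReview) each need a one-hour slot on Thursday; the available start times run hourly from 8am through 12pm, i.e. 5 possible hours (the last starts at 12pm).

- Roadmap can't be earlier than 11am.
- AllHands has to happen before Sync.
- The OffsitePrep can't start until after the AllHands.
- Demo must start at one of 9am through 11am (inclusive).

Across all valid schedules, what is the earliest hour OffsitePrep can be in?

9am

Precedence pushes OffsitePrep to at least 9am.
OffsitePrep at 9am is achievable: Sync -> 9am, OffsitePrep -> 9am, DesignReview -> 8am, AllHands -> 8am, Demo -> 9am, Roadmap -> 11am.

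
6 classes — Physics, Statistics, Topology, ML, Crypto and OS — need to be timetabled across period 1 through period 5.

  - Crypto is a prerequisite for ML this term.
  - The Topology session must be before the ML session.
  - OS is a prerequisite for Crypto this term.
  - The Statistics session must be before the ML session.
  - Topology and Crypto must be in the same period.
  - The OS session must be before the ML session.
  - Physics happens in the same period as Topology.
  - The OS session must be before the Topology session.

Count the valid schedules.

35

Splitting on Physics: it can be period 2 (9), period 3 (14), period 4 (12). Listing each branch's schedules as (Statistics, Topology, ML, Crypto, OS) by period number:
Physics=period 2: (1,2,3,2,1) (1,2,4,2,1) (1,2,5,2,1) (2,2,3,2,1) (2,2,4,2,1) (2,2,5,2,1) (3,2,4,2,1) (3,2,5,2,1) (4,2,5,2,1) — 9.
Physics=period 3: (1,3,4,3,1) (1,3,4,3,2) (1,3,5,3,1) (1,3,5,3,2) (2,3,4,3,1) (2,3,4,3,2) (2,3,5,3,1) (2,3,5,3,2) (3,3,4,3,1) (3,3,4,3,2) (3,3,5,3,1) (3,3,5,3,2) (4,3,5,3,1) (4,3,5,3,2) — 14.
Physics=period 4: (1,4,5,4,1) (1,4,5,4,2) (1,4,5,4,3) (2,4,5,4,1) (2,4,5,4,2) (2,4,5,4,3) (3,4,5,4,1) (3,4,5,4,2) (3,4,5,4,3) (4,4,5,4,1) (4,4,5,4,2) (4,4,5,4,3) — 12.
Summing: 9 + 14 + 12 = 35.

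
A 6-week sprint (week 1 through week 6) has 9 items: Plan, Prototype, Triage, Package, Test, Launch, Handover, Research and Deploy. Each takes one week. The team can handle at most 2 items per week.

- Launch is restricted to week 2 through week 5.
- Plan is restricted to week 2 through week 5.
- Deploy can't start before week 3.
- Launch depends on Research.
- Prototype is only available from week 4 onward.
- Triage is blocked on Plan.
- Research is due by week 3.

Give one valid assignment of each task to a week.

Research -> week 1; Deploy -> week 3; Plan -> week 2; Prototype -> week 4; Handover -> week 5; Launch -> week 2; Test -> week 4; Package -> week 1; Triage -> week 3

Checking: Research(week 1) before Launch(week 2); Plan(week 2) before Triage(week 3); Launch=week 2 in [week 2,week 5]; Deploy=week 3 in [week 3,week 6]; Plan=week 2 in [week 2,week 5]; Prototype=week 4 in [week 4,week 6]; Research=week 1 in [week 1,week 3]; max 2 per week (cap 2).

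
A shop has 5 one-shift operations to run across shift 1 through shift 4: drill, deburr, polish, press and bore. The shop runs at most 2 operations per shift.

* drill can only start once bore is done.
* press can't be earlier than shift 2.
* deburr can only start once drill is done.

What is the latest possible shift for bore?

shift 2

Downstream work caps bore at shift 2.
bore at shift 2 is achievable: bore in shift 2; press in shift 2; drill in shift 3; polish in shift 1; deburr in shift 4.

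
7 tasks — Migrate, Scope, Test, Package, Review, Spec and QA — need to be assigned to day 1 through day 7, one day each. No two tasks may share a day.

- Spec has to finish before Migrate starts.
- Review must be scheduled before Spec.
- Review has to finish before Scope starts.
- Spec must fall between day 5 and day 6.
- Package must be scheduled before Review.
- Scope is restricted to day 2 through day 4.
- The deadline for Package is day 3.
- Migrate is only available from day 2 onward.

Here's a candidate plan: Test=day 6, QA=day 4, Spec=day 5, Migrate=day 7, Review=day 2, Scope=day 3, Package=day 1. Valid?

Valid

Spec has to finish before Migrate starts — holds.
Migrate is only available from day 2 onward — holds.
The deadline for Package is day 3 — holds.
Spec must fall between day 5 and day 6 — holds.
Review has to finish before Scope starts — holds.
No two tasks may share a day — holds.
Scope is restricted to day 2 through day 4 — holds.
Review must be scheduled before Spec — holds.
Package must be scheduled before Review — holds.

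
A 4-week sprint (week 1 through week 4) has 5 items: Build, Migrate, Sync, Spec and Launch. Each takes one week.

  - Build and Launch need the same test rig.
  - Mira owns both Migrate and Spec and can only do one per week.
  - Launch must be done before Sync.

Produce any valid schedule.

Spec=week 2; Sync=week 2; Build=week 2; Migrate=week 1; Launch=week 1

Checking: Launch(week 1) before Sync(week 2); Migrate(week 1) != Spec(week 2); Build(week 2) != Launch(week 1).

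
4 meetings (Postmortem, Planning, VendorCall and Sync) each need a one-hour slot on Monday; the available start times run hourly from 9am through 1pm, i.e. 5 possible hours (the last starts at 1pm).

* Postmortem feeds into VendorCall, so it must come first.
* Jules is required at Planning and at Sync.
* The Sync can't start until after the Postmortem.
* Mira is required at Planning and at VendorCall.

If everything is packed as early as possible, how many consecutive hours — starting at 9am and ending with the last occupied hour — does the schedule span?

2 hours

The precedence chain requires at least 2 distinct hours.
2 works (last occupied hour: 10am): for example Sync -> 10am, Planning -> 9am, VendorCall -> 10am, Postmortem -> 9am.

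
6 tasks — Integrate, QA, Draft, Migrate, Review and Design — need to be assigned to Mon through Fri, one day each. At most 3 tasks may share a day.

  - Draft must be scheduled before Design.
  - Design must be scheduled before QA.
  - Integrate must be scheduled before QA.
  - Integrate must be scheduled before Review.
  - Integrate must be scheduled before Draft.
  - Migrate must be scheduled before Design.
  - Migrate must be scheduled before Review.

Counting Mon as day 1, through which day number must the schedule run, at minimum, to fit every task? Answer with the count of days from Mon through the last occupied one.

The precedence chain requires at least 4 distinct days.
With at most 3 per day and 6 tasks, at least 2 days are needed.
4 works (last occupied day: Thu): for example Review in Tue; Draft in Tue; QA in Thu; Design in Wed; Migrate in Mon; Integrate in Mon.

4 days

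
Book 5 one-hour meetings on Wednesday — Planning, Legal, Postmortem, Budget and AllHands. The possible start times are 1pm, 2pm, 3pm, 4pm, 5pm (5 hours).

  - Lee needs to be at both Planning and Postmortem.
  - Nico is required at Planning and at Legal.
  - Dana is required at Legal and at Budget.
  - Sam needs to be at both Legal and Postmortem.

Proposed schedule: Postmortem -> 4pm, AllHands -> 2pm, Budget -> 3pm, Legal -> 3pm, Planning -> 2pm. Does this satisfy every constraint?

Nico is required at Planning and at Legal — holds.
Dana is required at Legal and at Budget — violated.
Sam needs to be at both Legal and Postmortem — holds.
Lee needs to be at both Planning and Postmortem — holds.

No. Dana is required at Legal and at Budget is not satisfied.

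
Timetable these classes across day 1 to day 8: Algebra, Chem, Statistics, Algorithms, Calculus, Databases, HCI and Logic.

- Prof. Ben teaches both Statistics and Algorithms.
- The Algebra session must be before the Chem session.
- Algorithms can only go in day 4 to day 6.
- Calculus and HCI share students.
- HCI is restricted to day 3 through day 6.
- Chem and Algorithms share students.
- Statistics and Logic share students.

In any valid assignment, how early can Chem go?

Precedence pushes Chem to at least day 2.
Chem at day 2 is achievable: Statistics in day 1, Calculus in day 1, Chem in day 2, Algorithms in day 4, Logic in day 2, HCI in day 3, Algebra in day 1, Databases in day 1.

day 2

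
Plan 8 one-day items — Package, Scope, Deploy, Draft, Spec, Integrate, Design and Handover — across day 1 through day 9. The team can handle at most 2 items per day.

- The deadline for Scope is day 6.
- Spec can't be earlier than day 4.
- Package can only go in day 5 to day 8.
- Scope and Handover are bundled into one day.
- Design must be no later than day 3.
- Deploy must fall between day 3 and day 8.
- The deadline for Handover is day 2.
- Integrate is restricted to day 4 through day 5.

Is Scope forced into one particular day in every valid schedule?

No

Scope can be day 1 (e.g. Handover=day 1; Design=day 2; Integrate=day 4; Spec=day 4; Deploy=day 3; Scope=day 1; Package=day 5; Draft=day 2) or day 2 (e.g. Package -> day 5, Scope -> day 2, Spec -> day 4, Handover -> day 2, Draft -> day 1, Deploy -> day 3, Design -> day 1, Integrate -> day 4).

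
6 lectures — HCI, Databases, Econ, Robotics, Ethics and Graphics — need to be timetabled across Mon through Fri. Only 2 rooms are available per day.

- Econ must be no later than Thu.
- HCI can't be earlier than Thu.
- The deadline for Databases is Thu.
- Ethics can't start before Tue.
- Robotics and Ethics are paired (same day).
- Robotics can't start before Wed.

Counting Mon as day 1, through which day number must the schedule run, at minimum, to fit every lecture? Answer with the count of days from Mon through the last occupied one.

4 days

With at most 2 per day and 6 lectures, at least 3 days are needed.
HCI can't be placed before Thu — that is day 4 counting from Mon — so the schedule must run through at least 4 days.
4 works (last occupied day: Thu): for example Databases -> Mon; Graphics -> Tue; Robotics -> Wed; HCI -> Thu; Ethics -> Wed; Econ -> Mon.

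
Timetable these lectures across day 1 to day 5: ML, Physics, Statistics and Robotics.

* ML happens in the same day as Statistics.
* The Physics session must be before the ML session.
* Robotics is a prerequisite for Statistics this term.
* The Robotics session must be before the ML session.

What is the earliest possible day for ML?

day 2

Precedence pushes ML to at least day 2.
ML at day 2 is achievable: ML=day 2, Robotics=day 1, Physics=day 1, Statistics=day 2.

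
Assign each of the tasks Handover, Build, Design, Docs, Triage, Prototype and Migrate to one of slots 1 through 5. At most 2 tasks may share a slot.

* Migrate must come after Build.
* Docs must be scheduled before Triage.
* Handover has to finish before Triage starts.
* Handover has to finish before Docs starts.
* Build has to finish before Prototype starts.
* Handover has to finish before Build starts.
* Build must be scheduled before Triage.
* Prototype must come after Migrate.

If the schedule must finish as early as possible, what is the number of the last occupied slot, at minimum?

The precedence chain requires at least 4 distinct slots.
With at most 2 per slot and 7 tasks, at least 4 slots are needed.
4 works (last occupied slot: 4): for example Handover -> 1, Migrate -> 3, Build -> 2, Triage -> 3, Prototype -> 4, Design -> 1, Docs -> 2.

slot 4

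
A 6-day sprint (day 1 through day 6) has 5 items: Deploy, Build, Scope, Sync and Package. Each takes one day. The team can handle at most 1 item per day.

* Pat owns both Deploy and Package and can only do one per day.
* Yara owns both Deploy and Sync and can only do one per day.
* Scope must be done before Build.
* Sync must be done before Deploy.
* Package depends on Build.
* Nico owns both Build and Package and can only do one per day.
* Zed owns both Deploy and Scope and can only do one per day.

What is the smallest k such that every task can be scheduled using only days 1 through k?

The precedence chain requires at least 3 distinct days.
With at most 1 per day and 5 tasks, at least 5 days are needed.
5 works (last occupied day: day 5): for example Scope=day 1, Build=day 2, Sync=day 3, Deploy=day 4, Package=day 5.

5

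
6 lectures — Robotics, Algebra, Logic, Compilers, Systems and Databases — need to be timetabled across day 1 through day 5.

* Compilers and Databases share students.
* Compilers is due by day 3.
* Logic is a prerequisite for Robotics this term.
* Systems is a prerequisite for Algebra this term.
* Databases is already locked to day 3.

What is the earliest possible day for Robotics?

day 2

Precedence pushes Robotics to at least day 2.
Robotics at day 2 is achievable: Databases in day 3, Compilers in day 1, Algebra in day 2, Robotics in day 2, Logic in day 1, Systems in day 1.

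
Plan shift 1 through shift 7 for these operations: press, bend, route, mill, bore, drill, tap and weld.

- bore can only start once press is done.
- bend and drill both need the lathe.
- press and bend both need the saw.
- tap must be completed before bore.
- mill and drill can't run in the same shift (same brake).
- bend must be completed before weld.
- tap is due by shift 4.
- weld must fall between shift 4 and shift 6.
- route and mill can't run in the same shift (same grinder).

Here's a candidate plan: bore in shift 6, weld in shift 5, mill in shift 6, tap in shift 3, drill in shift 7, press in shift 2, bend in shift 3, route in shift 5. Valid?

bend must be completed before weld — holds.
weld must fall between shift 4 and shift 6 — holds.
mill and drill can't run in the same shift (same brake) — holds.
tap is due by shift 4 — holds.
press and bend both need the saw — holds.
tap must be completed before bore — holds.
bend and drill both need the lathe — holds.
bore can only start once press is done — holds.
route and mill can't run in the same shift (same grinder) — holds.

Yes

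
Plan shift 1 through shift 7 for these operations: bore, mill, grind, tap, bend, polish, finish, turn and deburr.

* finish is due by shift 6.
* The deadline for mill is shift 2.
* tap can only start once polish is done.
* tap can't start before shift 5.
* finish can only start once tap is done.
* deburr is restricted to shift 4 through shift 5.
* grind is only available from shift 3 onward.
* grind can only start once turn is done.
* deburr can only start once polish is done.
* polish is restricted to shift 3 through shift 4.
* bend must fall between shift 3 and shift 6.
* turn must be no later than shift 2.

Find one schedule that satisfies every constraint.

tap -> shift 5, turn -> shift 1, finish -> shift 6, deburr -> shift 4, mill -> shift 1, polish -> shift 3, bore -> shift 1, grind -> shift 3, bend -> shift 3

Checking: tap(shift 5) before finish(shift 6); turn(shift 1) before grind(shift 3); polish(shift 3) before tap(shift 5); polish(shift 3) before deburr(shift 4); grind=shift 3 in [shift 3,shift 7]; mill=shift 1 in [shift 1,shift 2]; tap=shift 5 in [shift 5,shift 7]; finish=shift 6 in [shift 1,shift 6]; turn=shift 1 in [shift 1,shift 2]; bend=shift 3 in [shift 3,shift 6]; polish=shift 3 in [shift 3,shift 4]; deburr=shift 4 in [shift 4,shift 5].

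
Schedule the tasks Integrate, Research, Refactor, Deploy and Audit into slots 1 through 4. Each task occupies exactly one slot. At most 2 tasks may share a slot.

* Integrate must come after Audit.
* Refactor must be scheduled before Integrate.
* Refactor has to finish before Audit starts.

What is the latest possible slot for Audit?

3

Precedence pushes Audit to at least 2; downstream work caps Audit at 3.
Audit at 3 is achievable: Research in 1, Deploy in 2, Integrate in 4, Audit in 3, Refactor in 1.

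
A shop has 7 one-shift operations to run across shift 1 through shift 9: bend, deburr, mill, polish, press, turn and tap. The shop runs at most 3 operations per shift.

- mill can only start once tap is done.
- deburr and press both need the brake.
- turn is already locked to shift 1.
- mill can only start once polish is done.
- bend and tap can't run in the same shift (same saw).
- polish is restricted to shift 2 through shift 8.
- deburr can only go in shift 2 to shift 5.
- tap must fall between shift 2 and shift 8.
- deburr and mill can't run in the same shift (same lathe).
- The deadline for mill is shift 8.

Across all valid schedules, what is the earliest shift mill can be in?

Precedence pushes mill to at least shift 3; mill's own window allows nothing later than shift 8.
mill at shift 3 is achievable: turn -> shift 1; mill -> shift 3; bend -> shift 1; polish -> shift 2; press -> shift 1; deburr -> shift 2; tap -> shift 2.

shift 3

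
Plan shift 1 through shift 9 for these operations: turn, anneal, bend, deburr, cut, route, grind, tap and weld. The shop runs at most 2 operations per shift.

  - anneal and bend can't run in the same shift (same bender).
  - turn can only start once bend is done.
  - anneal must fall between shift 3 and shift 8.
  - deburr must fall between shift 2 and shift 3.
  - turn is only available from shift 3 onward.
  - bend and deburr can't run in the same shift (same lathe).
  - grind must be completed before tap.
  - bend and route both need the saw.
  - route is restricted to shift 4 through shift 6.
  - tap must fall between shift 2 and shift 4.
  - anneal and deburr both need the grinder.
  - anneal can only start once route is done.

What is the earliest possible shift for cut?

cut at shift 1 is achievable: deburr in shift 2, cut in shift 1, weld in shift 3, turn in shift 4, bend in shift 3, tap in shift 2, grind in shift 1, route in shift 4, anneal in shift 5.

shift 1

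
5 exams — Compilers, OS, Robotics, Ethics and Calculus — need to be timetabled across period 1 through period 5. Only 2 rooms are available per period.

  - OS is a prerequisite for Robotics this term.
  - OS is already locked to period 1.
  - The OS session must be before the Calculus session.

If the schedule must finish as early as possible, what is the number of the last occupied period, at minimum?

The precedence chain requires at least 2 distinct periods.
With at most 2 per period and 5 exams, at least 3 periods are needed.
3 works (last occupied period: period 3): for example Ethics in period 3, Robotics in period 2, Calculus in period 2, Compilers in period 1, OS in period 1.

period 3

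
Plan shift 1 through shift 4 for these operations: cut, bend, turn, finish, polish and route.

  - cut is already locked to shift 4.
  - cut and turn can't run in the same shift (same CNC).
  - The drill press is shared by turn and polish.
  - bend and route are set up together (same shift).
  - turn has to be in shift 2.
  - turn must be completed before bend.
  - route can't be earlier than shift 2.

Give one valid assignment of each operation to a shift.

polish=shift 1, bend=shift 3, turn=shift 2, cut=shift 4, finish=shift 1, route=shift 3

Checking: turn(shift 2) before bend(shift 3); turn(shift 2) != polish(shift 1); cut(shift 4) != turn(shift 2); bend = route = shift 3; cut=shift 4 in [shift 4,shift 4]; route=shift 3 in [shift 2,shift 4]; turn=shift 2 in [shift 2,shift 2].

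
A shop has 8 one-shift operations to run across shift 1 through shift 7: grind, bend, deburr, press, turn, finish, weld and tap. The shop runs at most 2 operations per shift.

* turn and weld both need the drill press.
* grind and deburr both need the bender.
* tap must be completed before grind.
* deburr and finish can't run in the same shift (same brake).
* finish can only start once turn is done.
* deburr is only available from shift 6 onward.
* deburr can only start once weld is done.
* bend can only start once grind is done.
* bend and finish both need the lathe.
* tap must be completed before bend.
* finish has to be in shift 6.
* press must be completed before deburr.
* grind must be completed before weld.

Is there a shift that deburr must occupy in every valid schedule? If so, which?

deburr's window is shift 6–shift 7.
finish is fixed at shift 6, and deburr can't share a shift with finish.
So deburr must be shift 7.

shift 7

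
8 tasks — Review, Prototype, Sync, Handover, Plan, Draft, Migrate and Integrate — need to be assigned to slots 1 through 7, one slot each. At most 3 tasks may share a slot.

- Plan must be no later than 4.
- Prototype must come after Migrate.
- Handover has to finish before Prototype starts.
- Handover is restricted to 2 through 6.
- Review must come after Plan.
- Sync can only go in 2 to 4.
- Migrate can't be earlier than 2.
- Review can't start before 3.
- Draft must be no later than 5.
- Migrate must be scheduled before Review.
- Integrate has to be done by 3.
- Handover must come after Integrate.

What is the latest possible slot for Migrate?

6

Migrate is available from 2; downstream work caps Migrate at 6.
Migrate at 6 is achievable: Draft -> 1, Review -> 7, Plan -> 1, Sync -> 2, Prototype -> 7, Integrate -> 1, Migrate -> 6, Handover -> 2.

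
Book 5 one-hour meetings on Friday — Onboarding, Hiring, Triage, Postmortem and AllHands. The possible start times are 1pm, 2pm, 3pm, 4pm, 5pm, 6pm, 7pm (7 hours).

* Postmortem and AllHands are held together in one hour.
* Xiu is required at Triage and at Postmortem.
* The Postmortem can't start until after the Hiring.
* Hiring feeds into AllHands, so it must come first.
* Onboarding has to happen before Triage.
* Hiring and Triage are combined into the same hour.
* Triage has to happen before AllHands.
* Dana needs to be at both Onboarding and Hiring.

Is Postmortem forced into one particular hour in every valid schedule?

No

Postmortem can be 3pm (e.g. Triage in 2pm, Postmortem in 3pm, Onboarding in 1pm, AllHands in 3pm, Hiring in 2pm) or 4pm (e.g. Onboarding -> 1pm; AllHands -> 4pm; Hiring -> 2pm; Postmortem -> 4pm; Triage -> 2pm).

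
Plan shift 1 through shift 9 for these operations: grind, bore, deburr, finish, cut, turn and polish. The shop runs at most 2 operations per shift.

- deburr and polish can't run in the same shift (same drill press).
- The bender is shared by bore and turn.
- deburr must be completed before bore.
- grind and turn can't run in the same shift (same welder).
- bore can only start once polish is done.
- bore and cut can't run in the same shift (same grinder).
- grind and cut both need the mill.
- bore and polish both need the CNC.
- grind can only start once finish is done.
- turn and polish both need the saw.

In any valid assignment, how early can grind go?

shift 2

Precedence pushes grind to at least shift 2.
grind at shift 2 is achievable: cut in shift 4; grind in shift 2; deburr in shift 1; finish in shift 1; polish in shift 2; turn in shift 4; bore in shift 3.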